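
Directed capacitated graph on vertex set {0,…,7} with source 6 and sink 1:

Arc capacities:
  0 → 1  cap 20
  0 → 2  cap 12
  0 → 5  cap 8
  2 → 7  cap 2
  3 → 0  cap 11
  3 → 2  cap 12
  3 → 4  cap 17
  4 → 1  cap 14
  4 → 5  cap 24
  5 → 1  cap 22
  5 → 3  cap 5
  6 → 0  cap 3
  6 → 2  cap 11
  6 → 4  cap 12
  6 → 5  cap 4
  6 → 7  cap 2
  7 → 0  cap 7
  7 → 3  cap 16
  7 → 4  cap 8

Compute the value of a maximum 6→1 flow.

Maximum flow value: 23

augment #1: 6→0→1 bottleneck 3, total now 3
augment #2: 6→4→1 bottleneck 12, total now 15
augment #3: 6→5→1 bottleneck 4, total now 19
augment #4: 6→7→0→1 bottleneck 2, total now 21
augment #5: 6→2→7→0→1 bottleneck 2, total now 23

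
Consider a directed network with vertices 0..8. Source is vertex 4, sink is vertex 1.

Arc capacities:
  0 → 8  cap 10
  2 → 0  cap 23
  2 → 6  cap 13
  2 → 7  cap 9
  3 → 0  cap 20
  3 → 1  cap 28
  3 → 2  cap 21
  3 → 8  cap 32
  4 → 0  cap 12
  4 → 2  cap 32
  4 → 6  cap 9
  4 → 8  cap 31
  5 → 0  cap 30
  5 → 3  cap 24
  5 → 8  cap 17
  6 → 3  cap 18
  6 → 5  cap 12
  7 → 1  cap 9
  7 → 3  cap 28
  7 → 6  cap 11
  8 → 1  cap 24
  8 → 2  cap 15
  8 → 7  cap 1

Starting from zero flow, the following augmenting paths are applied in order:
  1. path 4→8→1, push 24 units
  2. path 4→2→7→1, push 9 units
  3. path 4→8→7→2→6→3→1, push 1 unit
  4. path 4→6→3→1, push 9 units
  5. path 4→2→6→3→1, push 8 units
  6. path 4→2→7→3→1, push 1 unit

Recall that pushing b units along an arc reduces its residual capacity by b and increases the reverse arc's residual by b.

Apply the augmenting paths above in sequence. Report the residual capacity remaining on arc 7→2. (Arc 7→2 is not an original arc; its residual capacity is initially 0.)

after path 1 (4→8→1, push 24): res(7,2)=0
after path 2 (4→2→7→1, push 9): res(7,2)=9
after path 3 (4→8→7→2→6→3→1, push 1): res(7,2)=8
after path 4 (4→6→3→1, push 9): res(7,2)=8
after path 5 (4→2→6→3→1, push 8): res(7,2)=8
after path 6 (4→2→7→3→1, push 1): res(7,2)=9

Residual capacity of (7,2): 9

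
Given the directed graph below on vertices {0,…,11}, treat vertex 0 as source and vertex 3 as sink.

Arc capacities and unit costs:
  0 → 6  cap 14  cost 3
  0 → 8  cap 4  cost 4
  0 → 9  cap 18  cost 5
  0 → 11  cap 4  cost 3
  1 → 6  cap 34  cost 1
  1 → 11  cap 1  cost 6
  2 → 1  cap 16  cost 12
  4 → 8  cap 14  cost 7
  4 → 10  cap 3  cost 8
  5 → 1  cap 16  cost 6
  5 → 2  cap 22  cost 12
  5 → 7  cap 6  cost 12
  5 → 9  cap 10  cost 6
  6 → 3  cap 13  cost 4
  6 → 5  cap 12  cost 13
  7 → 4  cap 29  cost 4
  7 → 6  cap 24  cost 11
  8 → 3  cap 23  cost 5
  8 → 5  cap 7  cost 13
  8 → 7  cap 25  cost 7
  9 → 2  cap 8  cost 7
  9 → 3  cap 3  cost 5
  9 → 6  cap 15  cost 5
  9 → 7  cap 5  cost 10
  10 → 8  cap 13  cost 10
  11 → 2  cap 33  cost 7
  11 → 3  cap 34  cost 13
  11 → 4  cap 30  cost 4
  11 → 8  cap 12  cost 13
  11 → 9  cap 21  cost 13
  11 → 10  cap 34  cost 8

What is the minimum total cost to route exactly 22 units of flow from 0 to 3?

Minimum cost for 22 units: 189

shortest-cost path #1: 0→6→3 push 13 @ unit cost 7 (adds 91)
shortest-cost path #2: 0→8→3 push 4 @ unit cost 9 (adds 36)
shortest-cost path #3: 0→9→3 push 3 @ unit cost 10 (adds 30)
shortest-cost path #4: 0→11→3 push 2 @ unit cost 16 (adds 32)
total cost = 189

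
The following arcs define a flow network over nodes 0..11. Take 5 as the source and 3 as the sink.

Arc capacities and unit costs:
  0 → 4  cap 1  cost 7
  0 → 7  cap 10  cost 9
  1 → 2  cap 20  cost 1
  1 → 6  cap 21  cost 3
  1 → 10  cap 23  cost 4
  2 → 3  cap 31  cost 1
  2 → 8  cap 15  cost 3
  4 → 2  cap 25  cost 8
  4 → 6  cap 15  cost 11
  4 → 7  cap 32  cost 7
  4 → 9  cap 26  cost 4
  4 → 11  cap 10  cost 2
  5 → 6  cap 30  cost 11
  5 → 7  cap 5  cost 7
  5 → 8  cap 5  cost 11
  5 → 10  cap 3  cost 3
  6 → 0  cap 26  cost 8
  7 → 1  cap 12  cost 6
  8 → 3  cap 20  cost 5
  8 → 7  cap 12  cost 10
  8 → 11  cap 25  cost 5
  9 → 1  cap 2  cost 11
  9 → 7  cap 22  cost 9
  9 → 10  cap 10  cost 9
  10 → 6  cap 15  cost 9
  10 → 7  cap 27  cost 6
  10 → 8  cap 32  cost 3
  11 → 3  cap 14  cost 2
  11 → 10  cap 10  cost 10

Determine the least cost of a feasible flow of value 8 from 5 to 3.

Minimum cost for 8 units: 108

shortest-cost path #1: 5→10→8→3 push 3 @ unit cost 11 (adds 33)
shortest-cost path #2: 5→7→1→2→3 push 5 @ unit cost 15 (adds 75)
total cost = 108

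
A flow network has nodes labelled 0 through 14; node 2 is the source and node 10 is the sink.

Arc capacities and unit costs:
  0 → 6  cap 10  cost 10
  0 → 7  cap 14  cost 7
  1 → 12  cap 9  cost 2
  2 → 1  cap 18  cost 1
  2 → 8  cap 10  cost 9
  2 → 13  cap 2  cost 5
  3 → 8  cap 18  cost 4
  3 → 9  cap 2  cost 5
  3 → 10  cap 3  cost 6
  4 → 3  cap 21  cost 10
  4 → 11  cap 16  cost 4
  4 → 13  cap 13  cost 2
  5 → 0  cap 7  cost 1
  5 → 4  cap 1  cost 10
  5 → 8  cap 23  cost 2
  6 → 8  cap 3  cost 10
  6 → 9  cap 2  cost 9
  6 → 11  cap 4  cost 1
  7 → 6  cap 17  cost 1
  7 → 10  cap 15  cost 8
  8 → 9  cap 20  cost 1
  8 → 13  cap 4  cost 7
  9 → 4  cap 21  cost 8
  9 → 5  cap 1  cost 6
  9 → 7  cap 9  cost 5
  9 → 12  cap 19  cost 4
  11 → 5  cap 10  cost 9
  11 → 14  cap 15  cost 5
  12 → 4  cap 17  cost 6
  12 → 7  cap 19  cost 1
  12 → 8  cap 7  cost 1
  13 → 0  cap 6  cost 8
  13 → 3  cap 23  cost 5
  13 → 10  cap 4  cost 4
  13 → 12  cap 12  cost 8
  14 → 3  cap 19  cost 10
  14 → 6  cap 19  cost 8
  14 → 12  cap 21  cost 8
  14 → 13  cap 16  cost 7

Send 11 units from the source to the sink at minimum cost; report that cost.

shortest-cost path #1: 2→13→10 push 2 @ unit cost 9 (adds 18)
shortest-cost path #2: 2→1→12→7→10 push 9 @ unit cost 12 (adds 108)
total cost = 126

Minimum cost for 11 units: 126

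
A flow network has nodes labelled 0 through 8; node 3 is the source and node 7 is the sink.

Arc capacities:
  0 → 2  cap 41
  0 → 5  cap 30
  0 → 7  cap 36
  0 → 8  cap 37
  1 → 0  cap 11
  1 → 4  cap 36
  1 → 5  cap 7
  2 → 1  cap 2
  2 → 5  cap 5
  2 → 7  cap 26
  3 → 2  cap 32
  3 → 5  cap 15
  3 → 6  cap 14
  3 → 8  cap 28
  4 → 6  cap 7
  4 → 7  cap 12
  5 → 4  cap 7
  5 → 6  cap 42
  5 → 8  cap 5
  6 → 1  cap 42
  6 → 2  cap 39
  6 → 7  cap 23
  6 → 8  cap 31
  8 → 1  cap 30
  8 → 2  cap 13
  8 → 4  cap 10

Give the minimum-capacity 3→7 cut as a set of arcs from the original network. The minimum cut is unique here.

Min-cut arcs: {(1,0), (2,7), (4,7), (6,7)} (total capacity 72)

augment #1: 3→2→7 push 26
augment #2: 3→6→7 push 14
augment #3: 3→5→4→7 push 7
augment #4: 3→5→6→7 push 8
augment #5: 3→8→4→7 push 5
augment #6: 3→2→1→0→7 push 2
augment #7: 3→2→5→6→7 push 1
augment #8: 3→8→1→0→7 push 9
max flow = 72; residual-reachable set from 3 gives S-side
cut edges (S→T): {(1,0), (2,7), (4,7), (6,7)} total cap 72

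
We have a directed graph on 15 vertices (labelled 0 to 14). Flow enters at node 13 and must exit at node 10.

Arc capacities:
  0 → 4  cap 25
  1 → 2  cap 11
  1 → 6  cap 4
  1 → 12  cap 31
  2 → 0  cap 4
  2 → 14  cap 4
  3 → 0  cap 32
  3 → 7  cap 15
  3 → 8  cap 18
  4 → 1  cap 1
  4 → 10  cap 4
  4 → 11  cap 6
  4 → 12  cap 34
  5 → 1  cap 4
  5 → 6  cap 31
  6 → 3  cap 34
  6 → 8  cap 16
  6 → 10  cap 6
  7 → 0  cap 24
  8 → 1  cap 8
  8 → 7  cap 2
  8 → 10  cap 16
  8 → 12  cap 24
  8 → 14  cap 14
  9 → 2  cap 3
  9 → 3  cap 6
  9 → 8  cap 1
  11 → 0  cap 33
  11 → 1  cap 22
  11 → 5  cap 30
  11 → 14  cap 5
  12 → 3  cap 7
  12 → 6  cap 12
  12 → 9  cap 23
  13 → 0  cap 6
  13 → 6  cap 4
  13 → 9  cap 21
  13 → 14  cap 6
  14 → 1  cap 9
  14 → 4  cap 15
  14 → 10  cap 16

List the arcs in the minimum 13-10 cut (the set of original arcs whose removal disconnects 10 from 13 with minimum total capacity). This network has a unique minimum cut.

Min-cut arcs: {(9,2), (9,3), (9,8), (13,0), (13,6), (13,14)} (total capacity 26)

augment #1: 13→6→10 push 4
augment #2: 13→14→10 push 6
augment #3: 13→0→4→10 push 4
augment #4: 13→9→8→10 push 1
augment #5: 13→9→2→14→10 push 3
augment #6: 13→9→3→8→10 push 6
augment #7: 13→0→4→1→6→10 push 1
augment #8: 13→0→4→11→14→10 push 1
max flow = 26; residual-reachable set from 13 gives S-side
cut edges (S→T): {(9,2), (9,3), (9,8), (13,0), (13,6), (13,14)} total cap 26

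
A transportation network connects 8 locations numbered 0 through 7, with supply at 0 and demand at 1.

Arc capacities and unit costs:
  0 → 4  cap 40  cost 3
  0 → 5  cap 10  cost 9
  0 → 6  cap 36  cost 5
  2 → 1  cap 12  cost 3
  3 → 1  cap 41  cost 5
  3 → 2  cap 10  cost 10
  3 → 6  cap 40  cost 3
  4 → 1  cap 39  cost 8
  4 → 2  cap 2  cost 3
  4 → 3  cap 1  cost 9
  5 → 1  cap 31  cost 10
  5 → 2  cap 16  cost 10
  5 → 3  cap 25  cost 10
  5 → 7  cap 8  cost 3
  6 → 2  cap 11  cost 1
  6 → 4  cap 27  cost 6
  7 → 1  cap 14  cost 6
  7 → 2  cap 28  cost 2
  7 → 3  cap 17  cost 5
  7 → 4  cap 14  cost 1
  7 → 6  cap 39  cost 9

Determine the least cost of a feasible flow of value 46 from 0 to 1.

shortest-cost path #1: 0→4→2→1 push 2 @ unit cost 9 (adds 18)
shortest-cost path #2: 0→6→2→1 push 10 @ unit cost 9 (adds 90)
shortest-cost path #3: 0→4→1 push 34 @ unit cost 11 (adds 374)
total cost = 482

Minimum cost for 46 units: 482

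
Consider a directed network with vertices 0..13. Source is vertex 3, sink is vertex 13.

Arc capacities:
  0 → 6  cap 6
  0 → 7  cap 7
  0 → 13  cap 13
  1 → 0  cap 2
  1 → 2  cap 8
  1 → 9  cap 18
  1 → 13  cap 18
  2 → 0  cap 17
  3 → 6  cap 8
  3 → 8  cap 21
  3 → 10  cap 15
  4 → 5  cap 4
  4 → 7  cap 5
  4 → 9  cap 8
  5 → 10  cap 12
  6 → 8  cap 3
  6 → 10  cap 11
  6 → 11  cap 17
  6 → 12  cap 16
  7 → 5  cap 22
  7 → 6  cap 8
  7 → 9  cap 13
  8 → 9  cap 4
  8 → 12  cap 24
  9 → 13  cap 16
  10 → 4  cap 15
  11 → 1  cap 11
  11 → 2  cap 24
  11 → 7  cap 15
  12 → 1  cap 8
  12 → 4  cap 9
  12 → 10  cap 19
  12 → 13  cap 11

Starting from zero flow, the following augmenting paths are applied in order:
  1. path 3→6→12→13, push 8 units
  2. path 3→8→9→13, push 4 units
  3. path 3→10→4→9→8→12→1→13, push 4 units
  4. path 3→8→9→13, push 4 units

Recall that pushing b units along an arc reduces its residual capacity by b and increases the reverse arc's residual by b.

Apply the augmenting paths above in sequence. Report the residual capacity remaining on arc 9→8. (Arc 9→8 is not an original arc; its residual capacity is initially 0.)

after path 1 (3→6→12→13, push 8): res(9,8)=0
after path 2 (3→8→9→13, push 4): res(9,8)=4
after path 3 (3→10→4→9→8→12→1→13, push 4): res(9,8)=0
after path 4 (3→8→9→13, push 4): res(9,8)=4

Residual capacity of (9,8): 4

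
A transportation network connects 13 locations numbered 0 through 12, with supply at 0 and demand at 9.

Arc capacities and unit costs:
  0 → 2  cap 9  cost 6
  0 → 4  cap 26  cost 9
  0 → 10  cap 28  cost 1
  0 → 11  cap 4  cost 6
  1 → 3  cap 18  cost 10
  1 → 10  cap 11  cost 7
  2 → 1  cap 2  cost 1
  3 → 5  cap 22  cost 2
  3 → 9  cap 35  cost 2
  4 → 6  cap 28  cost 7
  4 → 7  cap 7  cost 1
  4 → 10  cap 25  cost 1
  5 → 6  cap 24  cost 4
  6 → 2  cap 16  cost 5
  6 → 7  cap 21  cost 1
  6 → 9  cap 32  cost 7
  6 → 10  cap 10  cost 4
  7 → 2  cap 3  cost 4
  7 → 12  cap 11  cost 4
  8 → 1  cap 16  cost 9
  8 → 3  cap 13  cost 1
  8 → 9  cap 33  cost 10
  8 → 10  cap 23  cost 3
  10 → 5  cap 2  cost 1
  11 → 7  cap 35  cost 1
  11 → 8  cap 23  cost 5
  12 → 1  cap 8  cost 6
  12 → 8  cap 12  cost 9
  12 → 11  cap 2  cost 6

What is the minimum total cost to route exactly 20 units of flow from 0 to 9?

Minimum cost for 20 units: 396

shortest-cost path #1: 0→10→5→6→9 push 2 @ unit cost 13 (adds 26)
shortest-cost path #2: 0→11→8→3→9 push 4 @ unit cost 14 (adds 56)
shortest-cost path #3: 0→2→1→3→9 push 2 @ unit cost 19 (adds 38)
shortest-cost path #4: 0→4→6→9 push 12 @ unit cost 23 (adds 276)
total cost = 396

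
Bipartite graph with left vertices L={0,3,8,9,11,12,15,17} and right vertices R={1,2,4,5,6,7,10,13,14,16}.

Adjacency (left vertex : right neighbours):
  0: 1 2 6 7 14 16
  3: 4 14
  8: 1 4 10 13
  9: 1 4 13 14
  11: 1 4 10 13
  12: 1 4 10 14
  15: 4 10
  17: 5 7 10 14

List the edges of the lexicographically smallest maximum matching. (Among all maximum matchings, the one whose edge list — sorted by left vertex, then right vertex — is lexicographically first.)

Lex-smallest maximum matching: {(0,2), (3,4), (8,1), (9,13), (11,10), (12,14), (17,5)}

|M| = 7 (so the lex-smallest maximum matching has 7 edges)
process left vertices in ascending order; for each, take the smallest-labelled available neighbour that still permits 7 edges overall, or leave it unmatched if none does
lex-smallest matching: {0-2, 3-4, 8-1, 9-13, 11-10, 12-14, 17-5}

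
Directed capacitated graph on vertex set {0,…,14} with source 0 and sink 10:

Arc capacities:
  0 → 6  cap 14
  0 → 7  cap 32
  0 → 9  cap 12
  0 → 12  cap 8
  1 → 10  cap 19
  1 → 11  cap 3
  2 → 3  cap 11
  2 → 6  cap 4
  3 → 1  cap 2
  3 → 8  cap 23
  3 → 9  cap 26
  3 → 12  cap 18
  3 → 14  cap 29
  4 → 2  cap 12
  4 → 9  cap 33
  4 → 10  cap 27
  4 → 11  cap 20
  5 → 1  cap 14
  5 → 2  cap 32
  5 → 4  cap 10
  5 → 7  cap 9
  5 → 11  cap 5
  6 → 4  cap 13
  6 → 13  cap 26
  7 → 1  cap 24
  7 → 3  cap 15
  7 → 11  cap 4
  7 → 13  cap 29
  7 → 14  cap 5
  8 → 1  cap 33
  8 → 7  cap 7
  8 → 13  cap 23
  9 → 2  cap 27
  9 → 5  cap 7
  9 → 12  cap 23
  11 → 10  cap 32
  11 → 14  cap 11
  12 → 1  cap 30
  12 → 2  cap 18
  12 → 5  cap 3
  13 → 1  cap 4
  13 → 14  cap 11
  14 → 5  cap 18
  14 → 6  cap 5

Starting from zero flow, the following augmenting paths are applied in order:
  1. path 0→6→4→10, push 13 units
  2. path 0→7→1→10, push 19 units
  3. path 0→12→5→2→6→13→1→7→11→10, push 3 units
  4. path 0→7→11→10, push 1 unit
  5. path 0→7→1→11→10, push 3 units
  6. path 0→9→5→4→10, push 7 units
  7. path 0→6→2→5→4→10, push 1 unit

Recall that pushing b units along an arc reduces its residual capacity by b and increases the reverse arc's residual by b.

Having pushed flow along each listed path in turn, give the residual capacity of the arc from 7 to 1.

after path 1 (0→6→4→10, push 13): res(7,1)=24
after path 2 (0→7→1→10, push 19): res(7,1)=5
after path 3 (0→12→5→2→6→13→1→7→11→10, push 3): res(7,1)=8
after path 4 (0→7→11→10, push 1): res(7,1)=8
after path 5 (0→7→1→11→10, push 3): res(7,1)=5
after path 6 (0→9→5→4→10, push 7): res(7,1)=5
after path 7 (0→6→2→5→4→10, push 1): res(7,1)=5

Residual capacity of (7,1): 5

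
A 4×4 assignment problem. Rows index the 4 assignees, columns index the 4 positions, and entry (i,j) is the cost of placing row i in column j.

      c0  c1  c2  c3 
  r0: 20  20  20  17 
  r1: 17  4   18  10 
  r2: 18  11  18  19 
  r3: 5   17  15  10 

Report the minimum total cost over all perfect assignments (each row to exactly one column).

Minimum assignment cost: 44

optimal assignment: row0→col3 (cost 17), row1→col1 (cost 4), row2→col2 (cost 18), row3→col0 (cost 5)
total = 17 + 4 + 18 + 5 = 44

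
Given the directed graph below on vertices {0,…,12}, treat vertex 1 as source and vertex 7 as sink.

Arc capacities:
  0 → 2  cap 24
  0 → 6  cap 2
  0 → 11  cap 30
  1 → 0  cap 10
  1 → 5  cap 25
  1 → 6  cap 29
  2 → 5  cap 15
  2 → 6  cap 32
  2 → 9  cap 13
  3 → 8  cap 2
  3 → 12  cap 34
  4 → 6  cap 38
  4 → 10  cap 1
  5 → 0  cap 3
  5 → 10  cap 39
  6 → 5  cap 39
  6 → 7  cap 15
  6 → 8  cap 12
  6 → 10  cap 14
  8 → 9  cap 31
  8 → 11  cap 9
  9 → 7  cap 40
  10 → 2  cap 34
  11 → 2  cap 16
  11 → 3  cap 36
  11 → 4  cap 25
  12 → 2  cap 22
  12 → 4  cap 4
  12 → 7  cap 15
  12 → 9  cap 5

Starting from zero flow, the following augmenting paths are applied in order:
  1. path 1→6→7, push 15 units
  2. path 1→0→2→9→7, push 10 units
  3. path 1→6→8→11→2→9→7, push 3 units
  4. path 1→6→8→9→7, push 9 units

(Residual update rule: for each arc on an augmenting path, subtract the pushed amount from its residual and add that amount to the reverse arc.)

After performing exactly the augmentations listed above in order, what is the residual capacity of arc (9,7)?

Residual capacity of (9,7): 18

after path 1 (1→6→7, push 15): res(9,7)=40
after path 2 (1→0→2→9→7, push 10): res(9,7)=30
after path 3 (1→6→8→11→2→9→7, push 3): res(9,7)=27
after path 4 (1→6→8→9→7, push 9): res(9,7)=18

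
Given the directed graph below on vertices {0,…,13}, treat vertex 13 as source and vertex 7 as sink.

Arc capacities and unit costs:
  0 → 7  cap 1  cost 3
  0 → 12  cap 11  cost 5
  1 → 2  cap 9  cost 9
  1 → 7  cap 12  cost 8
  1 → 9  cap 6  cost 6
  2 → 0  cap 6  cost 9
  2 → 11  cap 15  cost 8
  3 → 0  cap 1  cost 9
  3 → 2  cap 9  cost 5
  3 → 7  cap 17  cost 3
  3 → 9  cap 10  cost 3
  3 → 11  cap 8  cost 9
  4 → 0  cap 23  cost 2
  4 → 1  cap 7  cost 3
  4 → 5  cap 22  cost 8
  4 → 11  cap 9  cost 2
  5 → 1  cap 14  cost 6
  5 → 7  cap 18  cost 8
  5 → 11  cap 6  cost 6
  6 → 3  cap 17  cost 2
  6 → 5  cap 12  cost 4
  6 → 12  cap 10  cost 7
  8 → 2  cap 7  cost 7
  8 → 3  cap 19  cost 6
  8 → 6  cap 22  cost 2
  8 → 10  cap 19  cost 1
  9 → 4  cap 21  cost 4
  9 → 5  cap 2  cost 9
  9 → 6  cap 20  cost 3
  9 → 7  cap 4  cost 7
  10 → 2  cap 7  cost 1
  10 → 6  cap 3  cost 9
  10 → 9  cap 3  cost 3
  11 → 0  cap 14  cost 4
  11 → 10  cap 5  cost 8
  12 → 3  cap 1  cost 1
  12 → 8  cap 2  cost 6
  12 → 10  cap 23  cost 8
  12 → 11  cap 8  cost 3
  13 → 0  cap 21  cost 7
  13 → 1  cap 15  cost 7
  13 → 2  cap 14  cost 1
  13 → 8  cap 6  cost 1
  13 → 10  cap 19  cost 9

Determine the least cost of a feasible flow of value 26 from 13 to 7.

shortest-cost path #1: 13→8→6→3→7 push 6 @ unit cost 8 (adds 48)
shortest-cost path #2: 13→0→7 push 1 @ unit cost 10 (adds 10)
shortest-cost path #3: 13→1→7 push 12 @ unit cost 15 (adds 180)
shortest-cost path #4: 13→0→12→3→7 push 1 @ unit cost 16 (adds 16)
shortest-cost path #5: 13→10→9→7 push 3 @ unit cost 19 (adds 57)
shortest-cost path #6: 13→1→9→7 push 1 @ unit cost 20 (adds 20)
shortest-cost path #7: 13→1→9→6→3→7 push 2 @ unit cost 21 (adds 42)
total cost = 373

Minimum cost for 26 units: 373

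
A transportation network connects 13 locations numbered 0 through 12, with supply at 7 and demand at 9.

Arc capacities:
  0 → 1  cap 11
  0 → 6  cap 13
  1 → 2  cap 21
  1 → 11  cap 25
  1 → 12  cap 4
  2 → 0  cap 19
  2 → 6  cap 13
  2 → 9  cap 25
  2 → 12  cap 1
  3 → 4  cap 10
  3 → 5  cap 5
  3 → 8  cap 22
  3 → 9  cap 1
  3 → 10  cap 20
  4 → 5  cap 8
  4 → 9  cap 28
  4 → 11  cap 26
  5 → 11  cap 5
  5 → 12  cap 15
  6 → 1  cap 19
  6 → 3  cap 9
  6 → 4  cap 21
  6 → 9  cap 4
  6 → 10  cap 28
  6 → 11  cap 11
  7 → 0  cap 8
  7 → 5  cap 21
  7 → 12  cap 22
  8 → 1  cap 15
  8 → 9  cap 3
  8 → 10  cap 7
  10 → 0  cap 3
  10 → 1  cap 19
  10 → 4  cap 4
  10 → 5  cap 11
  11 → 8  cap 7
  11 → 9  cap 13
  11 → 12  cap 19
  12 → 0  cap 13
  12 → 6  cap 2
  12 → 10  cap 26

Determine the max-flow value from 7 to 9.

Maximum flow value: 50

augment #1: 7→0→6→9 bottleneck 4, total now 4
augment #2: 7→5→11→9 bottleneck 5, total now 9
augment #3: 7→0→1→2→9 bottleneck 4, total now 13
augment #4: 7→12→6→3→9 bottleneck 1, total now 14
augment #5: 7→12→6→4→9 bottleneck 1, total now 15
augment #6: 7→12→10→4→9 bottleneck 4, total now 19
augment #7: 7→12→0→1→2→9 bottleneck 7, total now 26
augment #8: 7→12→0→6→4→9 bottleneck 6, total now 32
augment #9: 7→12→10→1→2→9 bottleneck 3, total now 35
augment #10: 7→5→12→10→1→2→9 bottleneck 7, total now 42
augment #11: 7→5→12→10→1→11→9 bottleneck 8, total now 50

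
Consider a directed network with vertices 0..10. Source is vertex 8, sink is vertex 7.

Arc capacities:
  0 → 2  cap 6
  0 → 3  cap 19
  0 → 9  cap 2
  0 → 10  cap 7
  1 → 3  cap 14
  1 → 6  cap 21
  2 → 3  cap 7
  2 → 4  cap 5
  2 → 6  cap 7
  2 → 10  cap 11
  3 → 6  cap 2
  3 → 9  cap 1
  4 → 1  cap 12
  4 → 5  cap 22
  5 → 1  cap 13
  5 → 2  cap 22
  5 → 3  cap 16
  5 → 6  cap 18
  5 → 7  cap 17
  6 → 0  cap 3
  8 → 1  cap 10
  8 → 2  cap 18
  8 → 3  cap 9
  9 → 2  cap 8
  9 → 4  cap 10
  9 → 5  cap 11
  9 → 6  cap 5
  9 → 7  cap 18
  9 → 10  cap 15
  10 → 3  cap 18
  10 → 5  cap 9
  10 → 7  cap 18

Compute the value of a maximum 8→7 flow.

Maximum flow value: 20

augment #1: 8→2→10→7 bottleneck 11, total now 11
augment #2: 8→3→9→7 bottleneck 1, total now 12
augment #3: 8→2→4→5→7 bottleneck 5, total now 17
augment #4: 8→1→6→0→9→7 bottleneck 2, total now 19
augment #5: 8→1→6→0→10→7 bottleneck 1, total now 20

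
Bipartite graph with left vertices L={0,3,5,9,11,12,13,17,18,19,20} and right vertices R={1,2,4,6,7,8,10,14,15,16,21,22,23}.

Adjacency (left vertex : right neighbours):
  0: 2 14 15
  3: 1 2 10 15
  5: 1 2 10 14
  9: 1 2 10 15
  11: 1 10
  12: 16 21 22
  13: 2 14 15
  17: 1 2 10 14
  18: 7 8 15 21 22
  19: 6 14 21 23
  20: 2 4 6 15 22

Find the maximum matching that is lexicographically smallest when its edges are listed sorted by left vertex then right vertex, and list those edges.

|M| = 9 (so the lex-smallest maximum matching has 9 edges)
process left vertices in ascending order; for each, take the smallest-labelled available neighbour that still permits 9 edges overall, or leave it unmatched if none does
lex-smallest matching: {0-2, 3-1, 5-10, 9-15, 12-16, 13-14, 18-7, 19-6, 20-4}

Lex-smallest maximum matching: {(0,2), (3,1), (5,10), (9,15), (12,16), (13,14), (18,7), (19,6), (20,4)}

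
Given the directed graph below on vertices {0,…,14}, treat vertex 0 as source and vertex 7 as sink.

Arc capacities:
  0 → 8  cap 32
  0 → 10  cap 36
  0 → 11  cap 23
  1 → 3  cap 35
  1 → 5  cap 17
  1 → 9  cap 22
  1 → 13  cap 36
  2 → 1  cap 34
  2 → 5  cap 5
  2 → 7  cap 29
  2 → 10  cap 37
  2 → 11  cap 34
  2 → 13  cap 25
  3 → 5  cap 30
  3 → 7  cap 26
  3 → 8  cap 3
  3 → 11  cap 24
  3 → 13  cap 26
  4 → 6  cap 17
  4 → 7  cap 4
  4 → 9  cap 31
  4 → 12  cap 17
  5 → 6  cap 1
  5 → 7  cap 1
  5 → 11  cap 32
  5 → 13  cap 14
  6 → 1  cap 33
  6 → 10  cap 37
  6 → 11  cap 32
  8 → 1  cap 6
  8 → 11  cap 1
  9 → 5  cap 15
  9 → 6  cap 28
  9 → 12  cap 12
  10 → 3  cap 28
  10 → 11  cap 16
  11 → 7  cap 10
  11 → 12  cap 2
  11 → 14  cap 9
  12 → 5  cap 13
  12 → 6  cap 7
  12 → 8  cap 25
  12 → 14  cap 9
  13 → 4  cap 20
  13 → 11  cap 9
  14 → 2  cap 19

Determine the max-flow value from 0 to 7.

augment #1: 0→11→7 bottleneck 10, total now 10
augment #2: 0→10→3→7 bottleneck 26, total now 36
augment #3: 0→8→1→5→7 bottleneck 1, total now 37
augment #4: 0→11→14→2→7 bottleneck 9, total now 46
augment #5: 0→8→1→13→4→7 bottleneck 4, total now 50
augment #6: 0→11→12→14→2→7 bottleneck 2, total now 52
augment #7: 0→8→1→9→12→14→2→7 bottleneck 1, total now 53
augment #8: 0→10→3→13→4→12→14→2→7 bottleneck 2, total now 55

Maximum flow value: 55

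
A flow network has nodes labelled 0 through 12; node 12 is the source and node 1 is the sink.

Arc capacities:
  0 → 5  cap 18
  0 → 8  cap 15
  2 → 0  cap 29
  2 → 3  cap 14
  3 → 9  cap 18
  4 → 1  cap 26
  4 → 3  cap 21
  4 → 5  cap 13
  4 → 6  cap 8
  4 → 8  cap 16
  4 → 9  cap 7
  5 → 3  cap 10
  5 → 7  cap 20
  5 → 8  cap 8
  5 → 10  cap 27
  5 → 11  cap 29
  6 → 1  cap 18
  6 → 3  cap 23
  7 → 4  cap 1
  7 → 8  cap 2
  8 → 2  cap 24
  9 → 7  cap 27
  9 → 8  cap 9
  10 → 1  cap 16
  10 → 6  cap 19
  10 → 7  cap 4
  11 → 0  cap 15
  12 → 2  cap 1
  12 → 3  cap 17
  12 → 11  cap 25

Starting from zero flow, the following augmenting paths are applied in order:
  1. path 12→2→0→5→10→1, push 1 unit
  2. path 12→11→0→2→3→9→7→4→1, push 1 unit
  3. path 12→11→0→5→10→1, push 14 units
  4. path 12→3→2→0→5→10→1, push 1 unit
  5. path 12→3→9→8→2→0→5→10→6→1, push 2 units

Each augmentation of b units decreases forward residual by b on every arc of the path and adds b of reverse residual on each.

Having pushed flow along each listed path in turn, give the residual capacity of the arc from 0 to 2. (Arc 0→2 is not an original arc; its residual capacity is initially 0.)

Residual capacity of (0,2): 3

after path 1 (12→2→0→5→10→1, push 1): res(0,2)=1
after path 2 (12→11→0→2→3→9→7→4→1, push 1): res(0,2)=0
after path 3 (12→11→0→5→10→1, push 14): res(0,2)=0
after path 4 (12→3→2→0→5→10→1, push 1): res(0,2)=1
after path 5 (12→3→9→8→2→0→5→10→6→1, push 2): res(0,2)=3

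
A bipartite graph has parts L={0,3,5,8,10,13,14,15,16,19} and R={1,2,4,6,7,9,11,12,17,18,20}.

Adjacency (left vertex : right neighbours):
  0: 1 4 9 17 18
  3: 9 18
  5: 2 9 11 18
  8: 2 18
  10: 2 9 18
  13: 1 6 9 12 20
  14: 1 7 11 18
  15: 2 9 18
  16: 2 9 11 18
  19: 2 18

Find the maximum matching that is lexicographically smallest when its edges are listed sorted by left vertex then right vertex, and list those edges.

|M| = 7 (so the lex-smallest maximum matching has 7 edges)
process left vertices in ascending order; for each, take the smallest-labelled available neighbour that still permits 7 edges overall, or leave it unmatched if none does
lex-smallest matching: {0-1, 3-9, 5-2, 8-18, 13-6, 14-7, 16-11}

Lex-smallest maximum matching: {(0,1), (3,9), (5,2), (8,18), (13,6), (14,7), (16,11)}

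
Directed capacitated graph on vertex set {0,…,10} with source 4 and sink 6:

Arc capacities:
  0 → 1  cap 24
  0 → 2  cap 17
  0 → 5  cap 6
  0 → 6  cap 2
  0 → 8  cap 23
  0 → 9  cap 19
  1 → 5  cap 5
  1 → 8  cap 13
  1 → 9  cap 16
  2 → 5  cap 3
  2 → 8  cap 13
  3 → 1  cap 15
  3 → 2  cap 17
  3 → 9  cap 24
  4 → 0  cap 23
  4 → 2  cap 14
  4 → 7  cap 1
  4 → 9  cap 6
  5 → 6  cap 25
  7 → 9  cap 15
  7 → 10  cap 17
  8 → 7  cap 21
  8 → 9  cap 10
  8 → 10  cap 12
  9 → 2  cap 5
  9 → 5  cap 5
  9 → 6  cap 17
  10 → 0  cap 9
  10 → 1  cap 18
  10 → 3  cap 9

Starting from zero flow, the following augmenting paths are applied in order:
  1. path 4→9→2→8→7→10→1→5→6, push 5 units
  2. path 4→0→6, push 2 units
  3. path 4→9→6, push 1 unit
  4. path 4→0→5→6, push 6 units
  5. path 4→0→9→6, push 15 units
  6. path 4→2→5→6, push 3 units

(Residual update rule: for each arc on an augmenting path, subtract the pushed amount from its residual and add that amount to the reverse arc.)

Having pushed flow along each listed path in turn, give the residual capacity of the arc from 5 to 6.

Residual capacity of (5,6): 11

after path 1 (4→9→2→8→7→10→1→5→6, push 5): res(5,6)=20
after path 2 (4→0→6, push 2): res(5,6)=20
after path 3 (4→9→6, push 1): res(5,6)=20
after path 4 (4→0→5→6, push 6): res(5,6)=14
after path 5 (4→0→9→6, push 15): res(5,6)=14
after path 6 (4→2→5→6, push 3): res(5,6)=11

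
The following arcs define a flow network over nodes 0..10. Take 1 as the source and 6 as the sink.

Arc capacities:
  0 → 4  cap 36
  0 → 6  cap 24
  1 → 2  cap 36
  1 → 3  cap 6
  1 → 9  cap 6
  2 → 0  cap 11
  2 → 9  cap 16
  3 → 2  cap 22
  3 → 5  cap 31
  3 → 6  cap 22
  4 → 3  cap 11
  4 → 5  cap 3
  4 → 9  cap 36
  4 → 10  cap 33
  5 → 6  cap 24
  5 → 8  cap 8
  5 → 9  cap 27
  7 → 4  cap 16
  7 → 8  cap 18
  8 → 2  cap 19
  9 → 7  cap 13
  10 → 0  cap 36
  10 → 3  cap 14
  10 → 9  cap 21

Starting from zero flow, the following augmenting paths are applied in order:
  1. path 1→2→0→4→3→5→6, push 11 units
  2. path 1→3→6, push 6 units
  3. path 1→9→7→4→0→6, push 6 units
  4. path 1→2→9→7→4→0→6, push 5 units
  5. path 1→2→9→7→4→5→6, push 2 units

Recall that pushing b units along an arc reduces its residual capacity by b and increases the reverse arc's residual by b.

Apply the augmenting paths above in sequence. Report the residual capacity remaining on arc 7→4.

after path 1 (1→2→0→4→3→5→6, push 11): res(7,4)=16
after path 2 (1→3→6, push 6): res(7,4)=16
after path 3 (1→9→7→4→0→6, push 6): res(7,4)=10
after path 4 (1→2→9→7→4→0→6, push 5): res(7,4)=5
after path 5 (1→2→9→7→4→5→6, push 2): res(7,4)=3

Residual capacity of (7,4): 3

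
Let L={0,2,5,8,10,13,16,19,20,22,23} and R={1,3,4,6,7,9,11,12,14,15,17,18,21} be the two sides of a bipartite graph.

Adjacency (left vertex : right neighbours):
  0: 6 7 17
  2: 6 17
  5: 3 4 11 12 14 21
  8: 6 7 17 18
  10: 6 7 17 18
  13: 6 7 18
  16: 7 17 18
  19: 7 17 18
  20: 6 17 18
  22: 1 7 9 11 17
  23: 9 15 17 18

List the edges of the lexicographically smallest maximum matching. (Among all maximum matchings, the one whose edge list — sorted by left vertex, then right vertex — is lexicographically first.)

Lex-smallest maximum matching: {(0,6), (2,17), (5,3), (8,7), (10,18), (22,1), (23,9)}

|M| = 7 (so the lex-smallest maximum matching has 7 edges)
process left vertices in ascending order; for each, take the smallest-labelled available neighbour that still permits 7 edges overall, or leave it unmatched if none does
lex-smallest matching: {0-6, 2-17, 5-3, 8-7, 10-18, 22-1, 23-9}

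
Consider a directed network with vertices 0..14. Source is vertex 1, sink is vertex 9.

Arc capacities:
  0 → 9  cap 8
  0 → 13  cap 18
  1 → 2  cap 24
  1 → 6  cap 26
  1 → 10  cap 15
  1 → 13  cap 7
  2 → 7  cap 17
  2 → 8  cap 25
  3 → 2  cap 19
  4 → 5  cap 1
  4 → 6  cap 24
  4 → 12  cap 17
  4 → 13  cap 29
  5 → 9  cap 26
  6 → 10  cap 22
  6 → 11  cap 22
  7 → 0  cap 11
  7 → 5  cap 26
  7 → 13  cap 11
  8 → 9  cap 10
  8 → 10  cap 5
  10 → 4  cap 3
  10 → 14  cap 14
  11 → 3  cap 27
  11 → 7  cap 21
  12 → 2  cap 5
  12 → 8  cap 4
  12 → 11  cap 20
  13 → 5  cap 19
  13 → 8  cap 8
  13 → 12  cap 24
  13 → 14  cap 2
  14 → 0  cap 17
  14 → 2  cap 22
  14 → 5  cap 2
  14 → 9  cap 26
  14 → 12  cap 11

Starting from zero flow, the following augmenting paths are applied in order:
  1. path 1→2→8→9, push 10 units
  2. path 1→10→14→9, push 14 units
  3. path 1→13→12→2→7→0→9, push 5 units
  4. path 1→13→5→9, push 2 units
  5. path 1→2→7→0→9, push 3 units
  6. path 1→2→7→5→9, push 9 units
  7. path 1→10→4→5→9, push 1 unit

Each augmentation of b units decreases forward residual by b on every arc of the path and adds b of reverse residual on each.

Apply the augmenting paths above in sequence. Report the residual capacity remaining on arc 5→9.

Residual capacity of (5,9): 14

after path 1 (1→2→8→9, push 10): res(5,9)=26
after path 2 (1→10→14→9, push 14): res(5,9)=26
after path 3 (1→13→12→2→7→0→9, push 5): res(5,9)=26
after path 4 (1→13→5→9, push 2): res(5,9)=24
after path 5 (1→2→7→0→9, push 3): res(5,9)=24
after path 6 (1→2→7→5→9, push 9): res(5,9)=15
after path 7 (1→10→4→5→9, push 1): res(5,9)=14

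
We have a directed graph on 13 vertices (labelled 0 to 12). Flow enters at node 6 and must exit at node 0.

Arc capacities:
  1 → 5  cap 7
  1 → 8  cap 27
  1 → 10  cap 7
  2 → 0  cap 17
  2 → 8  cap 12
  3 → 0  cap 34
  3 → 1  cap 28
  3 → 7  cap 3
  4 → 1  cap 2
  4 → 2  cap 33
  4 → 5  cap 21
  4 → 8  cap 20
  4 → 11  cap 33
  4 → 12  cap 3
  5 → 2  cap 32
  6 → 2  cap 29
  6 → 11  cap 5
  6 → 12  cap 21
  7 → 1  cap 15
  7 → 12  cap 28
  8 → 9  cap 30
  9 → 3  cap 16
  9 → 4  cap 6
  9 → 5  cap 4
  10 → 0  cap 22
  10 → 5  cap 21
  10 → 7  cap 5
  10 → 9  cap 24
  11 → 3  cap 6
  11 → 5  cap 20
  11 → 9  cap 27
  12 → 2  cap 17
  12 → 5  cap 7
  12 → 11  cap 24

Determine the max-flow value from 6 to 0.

augment #1: 6→2→0 bottleneck 17, total now 17
augment #2: 6→11→3→0 bottleneck 5, total now 22
augment #3: 6→12→11→3→0 bottleneck 1, total now 23
augment #4: 6→2→8→9→3→0 bottleneck 12, total now 35
augment #5: 6→12→11→9→3→0 bottleneck 4, total now 39
augment #6: 6→12→11→9→4→1→10→0 bottleneck 2, total now 41

Maximum flow value: 41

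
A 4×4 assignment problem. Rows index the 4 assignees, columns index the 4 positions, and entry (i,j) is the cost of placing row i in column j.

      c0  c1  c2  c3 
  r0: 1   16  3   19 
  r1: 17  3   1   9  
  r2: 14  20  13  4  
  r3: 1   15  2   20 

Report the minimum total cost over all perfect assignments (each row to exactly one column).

optimal assignment: row0→col0 (cost 1), row1→col1 (cost 3), row2→col3 (cost 4), row3→col2 (cost 2)
total = 1 + 3 + 4 + 2 = 10

Minimum assignment cost: 10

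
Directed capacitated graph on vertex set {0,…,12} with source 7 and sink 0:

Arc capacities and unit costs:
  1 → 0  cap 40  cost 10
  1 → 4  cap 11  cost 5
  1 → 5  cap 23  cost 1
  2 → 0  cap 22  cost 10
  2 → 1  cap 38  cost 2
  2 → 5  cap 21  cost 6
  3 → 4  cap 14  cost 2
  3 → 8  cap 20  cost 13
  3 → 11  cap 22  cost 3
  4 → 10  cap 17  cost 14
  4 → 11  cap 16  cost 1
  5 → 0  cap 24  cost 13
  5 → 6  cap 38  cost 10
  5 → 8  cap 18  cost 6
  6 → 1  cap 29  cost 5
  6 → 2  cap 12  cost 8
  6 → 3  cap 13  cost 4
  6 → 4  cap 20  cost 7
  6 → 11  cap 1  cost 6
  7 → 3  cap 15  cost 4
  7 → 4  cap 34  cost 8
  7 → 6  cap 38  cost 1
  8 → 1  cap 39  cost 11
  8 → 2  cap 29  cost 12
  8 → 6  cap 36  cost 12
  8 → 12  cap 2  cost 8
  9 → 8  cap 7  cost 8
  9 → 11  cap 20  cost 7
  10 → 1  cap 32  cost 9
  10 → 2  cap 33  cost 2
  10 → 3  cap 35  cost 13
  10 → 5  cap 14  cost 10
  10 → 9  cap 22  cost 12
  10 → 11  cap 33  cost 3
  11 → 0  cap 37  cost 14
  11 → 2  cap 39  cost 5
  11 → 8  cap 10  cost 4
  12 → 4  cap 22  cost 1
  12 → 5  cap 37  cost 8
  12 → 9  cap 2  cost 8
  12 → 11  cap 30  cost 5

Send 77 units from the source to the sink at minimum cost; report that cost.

shortest-cost path #1: 7→6→1→0 push 29 @ unit cost 16 (adds 464)
shortest-cost path #2: 7→6→2→0 push 9 @ unit cost 19 (adds 171)
shortest-cost path #3: 7→3→11→0 push 15 @ unit cost 21 (adds 315)
shortest-cost path #4: 7→4→11→0 push 16 @ unit cost 23 (adds 368)
shortest-cost path #5: 7→4→10→2→0 push 8 @ unit cost 34 (adds 272)
total cost = 1590

Minimum cost for 77 units: 1590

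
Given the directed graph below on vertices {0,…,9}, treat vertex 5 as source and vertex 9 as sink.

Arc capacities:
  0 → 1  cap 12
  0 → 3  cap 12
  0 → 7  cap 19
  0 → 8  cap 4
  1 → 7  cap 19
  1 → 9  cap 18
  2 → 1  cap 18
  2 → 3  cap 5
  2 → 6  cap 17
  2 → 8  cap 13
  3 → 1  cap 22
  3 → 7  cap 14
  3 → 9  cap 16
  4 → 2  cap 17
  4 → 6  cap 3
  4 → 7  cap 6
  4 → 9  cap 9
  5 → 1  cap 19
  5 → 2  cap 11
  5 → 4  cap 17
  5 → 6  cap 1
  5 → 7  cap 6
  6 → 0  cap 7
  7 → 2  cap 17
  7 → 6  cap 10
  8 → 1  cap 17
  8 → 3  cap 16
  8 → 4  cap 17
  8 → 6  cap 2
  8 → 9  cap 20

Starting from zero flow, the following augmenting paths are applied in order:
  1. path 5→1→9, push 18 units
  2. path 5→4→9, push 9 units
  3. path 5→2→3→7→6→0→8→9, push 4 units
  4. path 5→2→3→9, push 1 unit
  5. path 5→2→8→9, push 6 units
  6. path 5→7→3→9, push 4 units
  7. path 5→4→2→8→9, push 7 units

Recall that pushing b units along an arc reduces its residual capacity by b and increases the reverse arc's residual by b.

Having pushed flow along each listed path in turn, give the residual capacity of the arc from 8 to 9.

after path 1 (5→1→9, push 18): res(8,9)=20
after path 2 (5→4→9, push 9): res(8,9)=20
after path 3 (5→2→3→7→6→0→8→9, push 4): res(8,9)=16
after path 4 (5→2→3→9, push 1): res(8,9)=16
after path 5 (5→2→8→9, push 6): res(8,9)=10
after path 6 (5→7→3→9, push 4): res(8,9)=10
after path 7 (5→4→2→8→9, push 7): res(8,9)=3

Residual capacity of (8,9): 3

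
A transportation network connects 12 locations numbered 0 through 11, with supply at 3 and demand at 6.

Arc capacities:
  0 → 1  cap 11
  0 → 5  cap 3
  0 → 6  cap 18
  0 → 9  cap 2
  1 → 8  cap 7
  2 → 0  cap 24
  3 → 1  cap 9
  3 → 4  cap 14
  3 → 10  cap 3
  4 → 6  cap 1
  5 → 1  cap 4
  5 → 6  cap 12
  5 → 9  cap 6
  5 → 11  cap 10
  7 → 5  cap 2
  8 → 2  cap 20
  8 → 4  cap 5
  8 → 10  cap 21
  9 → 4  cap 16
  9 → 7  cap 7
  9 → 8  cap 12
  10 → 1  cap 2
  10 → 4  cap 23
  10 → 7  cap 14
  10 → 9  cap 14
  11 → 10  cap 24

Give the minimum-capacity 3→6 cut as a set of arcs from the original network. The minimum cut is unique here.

augment #1: 3→4→6 push 1
augment #2: 3→10→7→5→6 push 2
augment #3: 3→1→8→2→0→6 push 7
augment #4: 3→10→9→8→2→0→6 push 1
max flow = 11; residual-reachable set from 3 gives S-side
cut edges (S→T): {(1,8), (3,10), (4,6)} total cap 11

Min-cut arcs: {(1,8), (3,10), (4,6)} (total capacity 11)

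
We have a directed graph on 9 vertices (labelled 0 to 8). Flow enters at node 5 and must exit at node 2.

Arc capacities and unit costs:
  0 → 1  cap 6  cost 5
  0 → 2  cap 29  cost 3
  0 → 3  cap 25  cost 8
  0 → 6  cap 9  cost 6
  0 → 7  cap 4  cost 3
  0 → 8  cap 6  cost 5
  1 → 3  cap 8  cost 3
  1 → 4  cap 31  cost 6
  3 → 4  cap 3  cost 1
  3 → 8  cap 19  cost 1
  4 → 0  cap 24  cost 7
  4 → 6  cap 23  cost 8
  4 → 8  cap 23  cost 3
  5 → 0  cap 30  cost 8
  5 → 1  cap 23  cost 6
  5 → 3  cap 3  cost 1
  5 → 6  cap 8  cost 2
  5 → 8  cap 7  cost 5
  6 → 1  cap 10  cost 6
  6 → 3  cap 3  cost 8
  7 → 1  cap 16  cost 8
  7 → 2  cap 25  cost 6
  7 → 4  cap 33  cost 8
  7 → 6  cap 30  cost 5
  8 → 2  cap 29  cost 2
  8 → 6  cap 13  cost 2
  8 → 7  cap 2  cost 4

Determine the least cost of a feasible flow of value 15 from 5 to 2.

shortest-cost path #1: 5→3→8→2 push 3 @ unit cost 4 (adds 12)
shortest-cost path #2: 5→8→2 push 7 @ unit cost 7 (adds 49)
shortest-cost path #3: 5→0→2 push 5 @ unit cost 11 (adds 55)
total cost = 116

Minimum cost for 15 units: 116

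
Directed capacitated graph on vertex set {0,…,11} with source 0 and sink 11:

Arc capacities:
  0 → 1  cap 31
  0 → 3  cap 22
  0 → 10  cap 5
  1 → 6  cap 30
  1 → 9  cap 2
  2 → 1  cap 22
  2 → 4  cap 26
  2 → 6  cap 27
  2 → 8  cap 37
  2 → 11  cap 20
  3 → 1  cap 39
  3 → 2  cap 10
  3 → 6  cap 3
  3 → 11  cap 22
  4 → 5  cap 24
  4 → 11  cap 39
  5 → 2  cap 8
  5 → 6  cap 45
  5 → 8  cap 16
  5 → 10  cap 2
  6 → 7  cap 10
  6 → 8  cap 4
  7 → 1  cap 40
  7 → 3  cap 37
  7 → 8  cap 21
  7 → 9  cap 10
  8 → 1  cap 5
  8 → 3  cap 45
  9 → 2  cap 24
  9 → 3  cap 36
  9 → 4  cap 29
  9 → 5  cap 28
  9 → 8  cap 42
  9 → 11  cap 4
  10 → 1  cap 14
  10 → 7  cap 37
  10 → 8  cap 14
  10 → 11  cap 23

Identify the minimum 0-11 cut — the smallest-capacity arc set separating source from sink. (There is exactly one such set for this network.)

Min-cut arcs: {(0,3), (0,10), (1,9), (6,7), (6,8)} (total capacity 43)

augment #1: 0→3→11 push 22
augment #2: 0→10→11 push 5
augment #3: 0→1→9→11 push 2
augment #4: 0→1→6→7→9→11 push 2
augment #5: 0→1→6→7→3→2→11 push 8
augment #6: 0→1→6→8→3→2→11 push 2
augment #7: 0→1→6→8→3→7→9→2→11 push 2
max flow = 43; residual-reachable set from 0 gives S-side
cut edges (S→T): {(0,3), (0,10), (1,9), (6,7), (6,8)} total cap 43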